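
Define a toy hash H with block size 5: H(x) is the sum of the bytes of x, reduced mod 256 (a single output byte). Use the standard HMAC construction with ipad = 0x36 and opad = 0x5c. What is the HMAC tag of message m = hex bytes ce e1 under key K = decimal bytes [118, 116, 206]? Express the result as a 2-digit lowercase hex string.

31

Key decimal bytes [118, 116, 206] = 76 74 ce is 3 bytes ≤ B = 5; zero-pad to 5 bytes: K' = 76 74 ce 00 00.
K' ⊕ ipad = 40 42 f8 36 36.  K' ⊕ opad = 2a 28 92 5c 5c.
Inner input = (K'⊕ipad) ∥ m = 40 42 f8 36 36 ∥ ce e1.
Inner hash: sum = 64+66+248+54+54+206+225 = 917; mod 256 = 149 → 95.
Outer input = (K'⊕opad) ∥ inner = 2a 28 92 5c 5c ∥ 95.
Outer hash (tag): sum = 42+40+146+92+92+149 = 561; mod 256 = 49 → 31.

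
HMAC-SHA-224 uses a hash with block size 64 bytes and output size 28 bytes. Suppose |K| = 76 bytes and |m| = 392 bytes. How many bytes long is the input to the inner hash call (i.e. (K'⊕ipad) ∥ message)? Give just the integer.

Key is 76 > 64 bytes, so it is hashed to 28 bytes then zero-padded to 64: |K'| = 64.
Inner input = (K'⊕ipad) ∥ m → 64 + 392 = 456 bytes.

456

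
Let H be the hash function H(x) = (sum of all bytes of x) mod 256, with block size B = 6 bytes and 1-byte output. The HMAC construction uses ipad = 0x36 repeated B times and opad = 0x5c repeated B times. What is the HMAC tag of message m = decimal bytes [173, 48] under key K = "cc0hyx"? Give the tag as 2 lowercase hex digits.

Key "cc0hyx" = 63 63 30 68 79 78 is exactly B = 6 bytes: K' = 63 63 30 68 79 78.
K' ⊕ ipad = 55 55 06 5e 4f 4e.  K' ⊕ opad = 3f 3f 6c 34 25 24.
Inner input = (K'⊕ipad) ∥ m = 55 55 06 5e 4f 4e ∥ ad 30.
Inner hash: sum = 85+85+6+94+79+78+173+48 = 648; mod 256 = 136 → 88.
Outer input = (K'⊕opad) ∥ inner = 3f 3f 6c 34 25 24 ∥ 88.
Outer hash (tag): sum = 63+63+108+52+37+36+136 = 495; mod 256 = 239 → ef.

ef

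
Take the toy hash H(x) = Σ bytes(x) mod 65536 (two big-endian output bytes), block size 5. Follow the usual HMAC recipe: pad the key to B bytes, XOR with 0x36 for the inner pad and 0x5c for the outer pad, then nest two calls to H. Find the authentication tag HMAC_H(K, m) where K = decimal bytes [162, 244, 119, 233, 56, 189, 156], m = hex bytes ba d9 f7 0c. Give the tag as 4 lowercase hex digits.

0266

Key decimal bytes [162, 244, 119, 233, 56, 189, 156] = a2 f4 77 e9 38 bd 9c is 7 bytes > B = 5, so hash it first: H(key) = 04 87, then zero-pad to 5 bytes: K' = 04 87 00 00 00.
K' ⊕ ipad = 32 b1 36 36 36.  K' ⊕ opad = 58 db 5c 5c 5c.
Inner input = (K'⊕ipad) ∥ m = 32 b1 36 36 36 ∥ ba d9 f7 0c.
Inner hash: sum = 50+177+54+54+54+186+217+247+12 = 1051 → 04 1b.
Outer input = (K'⊕opad) ∥ inner = 58 db 5c 5c 5c ∥ 04 1b.
Outer hash (tag): sum = 88+219+92+92+92+4+27 = 614 → 02 66.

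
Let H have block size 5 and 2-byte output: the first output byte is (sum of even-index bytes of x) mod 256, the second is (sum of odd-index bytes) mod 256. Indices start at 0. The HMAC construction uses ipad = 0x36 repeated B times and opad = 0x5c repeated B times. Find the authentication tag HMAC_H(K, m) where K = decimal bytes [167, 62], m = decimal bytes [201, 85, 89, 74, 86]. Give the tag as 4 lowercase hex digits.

695a

Key decimal bytes [167, 62] = a7 3e is 2 bytes ≤ B = 5; zero-pad to 5 bytes: K' = a7 3e 00 00 00.
K' ⊕ ipad = 91 08 36 36 36.  K' ⊕ opad = fb 62 5c 5c 5c.
Inner input = (K'⊕ipad) ∥ m = 91 08 36 36 36 ∥ c9 55 59 4a 56.
Inner hash: even-index sum = 412 mod 256 = 156; odd-index sum = 438 mod 256 = 182 → 9c b6.
Outer input = (K'⊕opad) ∥ inner = fb 62 5c 5c 5c ∥ 9c b6.
Outer hash (tag): even-index sum = 617 mod 256 = 105; odd-index sum = 346 mod 256 = 90 → 69 5a.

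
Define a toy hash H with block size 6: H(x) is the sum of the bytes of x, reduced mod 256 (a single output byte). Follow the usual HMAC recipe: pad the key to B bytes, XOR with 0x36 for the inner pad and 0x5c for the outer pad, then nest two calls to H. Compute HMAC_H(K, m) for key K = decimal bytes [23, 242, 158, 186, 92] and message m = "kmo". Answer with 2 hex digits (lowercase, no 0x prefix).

Key decimal bytes [23, 242, 158, 186, 92] = 17 f2 9e ba 5c is 5 bytes ≤ B = 6; zero-pad to 6 bytes: K' = 17 f2 9e ba 5c 00.
K' ⊕ ipad = 21 c4 a8 8c 6a 36.  K' ⊕ opad = 4b ae c2 e6 00 5c.
Inner input = (K'⊕ipad) ∥ m = 21 c4 a8 8c 6a 36 ∥ 6b 6d 6f.
Inner hash: sum = 33+196+168+140+106+54+107+109+111 = 1024; mod 256 = 0 → 00.
Outer input = (K'⊕opad) ∥ inner = 4b ae c2 e6 00 5c ∥ 00.
Outer hash (tag): sum = 75+174+194+230+0+92+0 = 765; mod 256 = 253 → fd.

fd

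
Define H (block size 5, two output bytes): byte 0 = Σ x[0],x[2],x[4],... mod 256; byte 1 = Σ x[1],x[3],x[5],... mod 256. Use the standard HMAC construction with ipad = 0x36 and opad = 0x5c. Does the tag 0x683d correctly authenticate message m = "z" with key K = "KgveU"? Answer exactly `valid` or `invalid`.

Key "KgveU" = 4b 67 76 65 55 is exactly B = 5 bytes: K' = 4b 67 76 65 55.
K' ⊕ ipad = 7d 51 40 53 63; K' ⊕ opad = 17 3b 2a 39 09.
Inner hash: even-index sum = 288 mod 256 = 32; odd-index sum = 286 mod 256 = 30 → 20 1e.
Outer hash (recomputed tag): even-index sum = 104 mod 256 = 104; odd-index sum = 148 mod 256 = 148 → 68 94.
Recomputed tag = 6894; claimed = 683d → mismatch.

invalid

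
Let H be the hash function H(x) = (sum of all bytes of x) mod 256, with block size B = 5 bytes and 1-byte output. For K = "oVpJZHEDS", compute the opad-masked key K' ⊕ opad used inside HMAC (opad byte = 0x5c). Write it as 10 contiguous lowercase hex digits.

Key "oVpJZHEDS" = 6f 56 70 4a 5a 48 45 44 53 is 9 bytes > B = 5, so hash it first: H(key) = fd, then zero-pad to 5 bytes: K' = fd 00 00 00 00.
XOR each byte with 0x5c: fd⊕5c=a1, 00⊕5c=5c, 00⊕5c=5c, 00⊕5c=5c, 00⊕5c=5c.

a15c5c5c5c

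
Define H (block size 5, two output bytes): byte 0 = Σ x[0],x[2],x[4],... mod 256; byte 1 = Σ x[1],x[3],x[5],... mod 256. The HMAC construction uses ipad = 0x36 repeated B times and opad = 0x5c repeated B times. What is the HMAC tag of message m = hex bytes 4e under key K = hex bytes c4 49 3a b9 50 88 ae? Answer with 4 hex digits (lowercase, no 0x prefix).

9868

Key hex bytes c4 49 3a b9 50 88 ae is 7 bytes > B = 5, so hash it first: H(key) = fc 8a, then zero-pad to 5 bytes: K' = fc 8a 00 00 00.
K' ⊕ ipad = ca bc 36 36 36.  K' ⊕ opad = a0 d6 5c 5c 5c.
Inner input = (K'⊕ipad) ∥ m = ca bc 36 36 36 ∥ 4e.
Inner hash: even-index sum = 310 mod 256 = 54; odd-index sum = 320 mod 256 = 64 → 36 40.
Outer input = (K'⊕opad) ∥ inner = a0 d6 5c 5c 5c ∥ 36 40.
Outer hash (tag): even-index sum = 408 mod 256 = 152; odd-index sum = 360 mod 256 = 104 → 98 68.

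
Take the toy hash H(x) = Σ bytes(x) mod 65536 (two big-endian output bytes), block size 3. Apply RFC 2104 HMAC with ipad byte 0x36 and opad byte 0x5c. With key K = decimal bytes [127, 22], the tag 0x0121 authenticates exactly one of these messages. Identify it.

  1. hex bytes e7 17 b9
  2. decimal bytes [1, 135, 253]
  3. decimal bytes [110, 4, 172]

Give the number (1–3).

1

Key decimal bytes [127, 22] = 7f 16 is 2 bytes ≤ B = 3; zero-pad to 3 bytes: K' = 7f 16 00.
K' ⊕ ipad = 49 20 36; K' ⊕ opad = 23 4a 5c.
m1: inner = H(49 20 36 e7 17 b9) = 02 56; tag = H(23 4a 5c 02 56) = 0121 ← matches
m2: inner = H(49 20 36 01 87 fd) = 02 24; tag = H(23 4a 5c 02 24) = 00ef
m3: inner = H(49 20 36 6e 04 ac) = 01 bd; tag = H(23 4a 5c 01 bd) = 0187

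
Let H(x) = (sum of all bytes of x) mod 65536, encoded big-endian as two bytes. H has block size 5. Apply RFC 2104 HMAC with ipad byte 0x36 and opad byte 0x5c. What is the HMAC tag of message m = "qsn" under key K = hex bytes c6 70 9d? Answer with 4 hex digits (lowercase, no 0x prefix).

Key hex bytes c6 70 9d is 3 bytes ≤ B = 5; zero-pad to 5 bytes: K' = c6 70 9d 00 00.
K' ⊕ ipad = f0 46 ab 36 36.  K' ⊕ opad = 9a 2c c1 5c 5c.
Inner input = (K'⊕ipad) ∥ m = f0 46 ab 36 36 ∥ 71 73 6e.
Inner hash: sum = 240+70+171+54+54+113+115+110 = 927 → 03 9f.
Outer input = (K'⊕opad) ∥ inner = 9a 2c c1 5c 5c ∥ 03 9f.
Outer hash (tag): sum = 154+44+193+92+92+3+159 = 737 → 02 e1.

02e1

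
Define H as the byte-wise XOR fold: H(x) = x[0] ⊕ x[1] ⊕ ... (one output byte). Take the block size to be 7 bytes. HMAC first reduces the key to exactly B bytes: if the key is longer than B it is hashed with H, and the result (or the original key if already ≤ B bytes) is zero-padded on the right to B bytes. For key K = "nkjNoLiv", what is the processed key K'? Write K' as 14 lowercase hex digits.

|K| = 8 > B = 7, so first hash the key.
H(K): XOR 6e⊕6b⊕6a⊕4e⊕6f⊕4c⊕69⊕76 = 1d.
Zero-pad H(K) = 1d to 7 bytes: K' = 1d 00 00 00 00 00 00.

1d000000000000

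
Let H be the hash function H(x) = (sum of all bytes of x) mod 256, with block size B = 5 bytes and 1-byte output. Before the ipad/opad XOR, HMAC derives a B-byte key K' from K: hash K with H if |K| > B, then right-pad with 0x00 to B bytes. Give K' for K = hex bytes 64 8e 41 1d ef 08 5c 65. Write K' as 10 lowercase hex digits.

|K| = 8 > B = 5, so first hash the key.
H(K): sum = 100+142+65+29+239+8+92+101 = 776; mod 256 = 8 → 08.
Zero-pad H(K) = 08 to 5 bytes: K' = 08 00 00 00 00.

0800000000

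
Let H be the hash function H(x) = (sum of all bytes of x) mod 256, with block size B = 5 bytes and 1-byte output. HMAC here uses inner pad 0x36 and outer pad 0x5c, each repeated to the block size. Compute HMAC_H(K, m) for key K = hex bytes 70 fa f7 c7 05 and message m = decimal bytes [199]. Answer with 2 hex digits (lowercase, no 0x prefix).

Key hex bytes 70 fa f7 c7 05 is exactly B = 5 bytes: K' = 70 fa f7 c7 05.
K' ⊕ ipad = 46 cc c1 f1 33.  K' ⊕ opad = 2c a6 ab 9b 59.
Inner input = (K'⊕ipad) ∥ m = 46 cc c1 f1 33 ∥ c7.
Inner hash: sum = 70+204+193+241+51+199 = 958; mod 256 = 190 → be.
Outer input = (K'⊕opad) ∥ inner = 2c a6 ab 9b 59 ∥ be.
Outer hash (tag): sum = 44+166+171+155+89+190 = 815; mod 256 = 47 → 2f.

2f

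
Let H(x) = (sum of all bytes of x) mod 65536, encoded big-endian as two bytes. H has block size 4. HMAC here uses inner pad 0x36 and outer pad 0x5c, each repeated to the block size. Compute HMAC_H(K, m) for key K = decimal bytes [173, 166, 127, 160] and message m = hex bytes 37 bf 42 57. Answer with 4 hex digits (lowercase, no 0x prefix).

03a6

Key decimal bytes [173, 166, 127, 160] = ad a6 7f a0 is exactly B = 4 bytes: K' = ad a6 7f a0.
K' ⊕ ipad = 9b 90 49 96.  K' ⊕ opad = f1 fa 23 fc.
Inner input = (K'⊕ipad) ∥ m = 9b 90 49 96 ∥ 37 bf 42 57.
Inner hash: sum = 155+144+73+150+55+191+66+87 = 921 → 03 99.
Outer input = (K'⊕opad) ∥ inner = f1 fa 23 fc ∥ 03 99.
Outer hash (tag): sum = 241+250+35+252+3+153 = 934 → 03 a6.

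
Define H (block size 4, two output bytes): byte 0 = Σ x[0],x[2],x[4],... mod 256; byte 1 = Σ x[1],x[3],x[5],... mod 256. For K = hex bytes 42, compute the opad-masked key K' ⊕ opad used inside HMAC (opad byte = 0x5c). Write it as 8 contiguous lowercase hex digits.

1e5c5c5c

Key hex bytes 42 is 1 byte ≤ B = 4; zero-pad to 4 bytes: K' = 42 00 00 00.
XOR each byte with 0x5c: 42⊕5c=1e, 00⊕5c=5c, 00⊕5c=5c, 00⊕5c=5c.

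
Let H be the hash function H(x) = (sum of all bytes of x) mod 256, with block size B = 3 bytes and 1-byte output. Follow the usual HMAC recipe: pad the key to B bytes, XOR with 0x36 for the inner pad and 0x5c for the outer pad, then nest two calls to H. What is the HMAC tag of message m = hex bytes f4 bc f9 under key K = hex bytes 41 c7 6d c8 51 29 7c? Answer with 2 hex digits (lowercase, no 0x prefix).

Key hex bytes 41 c7 6d c8 51 29 7c is 7 bytes > B = 3, so hash it first: H(key) = 33, then zero-pad to 3 bytes: K' = 33 00 00.
K' ⊕ ipad = 05 36 36.  K' ⊕ opad = 6f 5c 5c.
Inner input = (K'⊕ipad) ∥ m = 05 36 36 ∥ f4 bc f9.
Inner hash: sum = 5+54+54+244+188+249 = 794; mod 256 = 26 → 1a.
Outer input = (K'⊕opad) ∥ inner = 6f 5c 5c ∥ 1a.
Outer hash (tag): sum = 111+92+92+26 = 321; mod 256 = 65 → 41.

41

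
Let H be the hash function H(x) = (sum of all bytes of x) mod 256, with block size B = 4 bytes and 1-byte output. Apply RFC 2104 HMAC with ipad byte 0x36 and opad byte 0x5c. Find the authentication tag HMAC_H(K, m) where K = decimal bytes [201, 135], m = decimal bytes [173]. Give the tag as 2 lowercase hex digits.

f1

Key decimal bytes [201, 135] = c9 87 is 2 bytes ≤ B = 4; zero-pad to 4 bytes: K' = c9 87 00 00.
K' ⊕ ipad = ff b1 36 36.  K' ⊕ opad = 95 db 5c 5c.
Inner input = (K'⊕ipad) ∥ m = ff b1 36 36 ∥ ad.
Inner hash: sum = 255+177+54+54+173 = 713; mod 256 = 201 → c9.
Outer input = (K'⊕opad) ∥ inner = 95 db 5c 5c ∥ c9.
Outer hash (tag): sum = 149+219+92+92+201 = 753; mod 256 = 241 → f1.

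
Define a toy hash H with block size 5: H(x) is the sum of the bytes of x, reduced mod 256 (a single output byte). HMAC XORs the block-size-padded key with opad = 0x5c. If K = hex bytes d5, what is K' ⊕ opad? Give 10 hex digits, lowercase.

Key hex bytes d5 is 1 byte ≤ B = 5; zero-pad to 5 bytes: K' = d5 00 00 00 00.
XOR each byte with 0x5c: d5⊕5c=89, 00⊕5c=5c, 00⊕5c=5c, 00⊕5c=5c, 00⊕5c=5c.

895c5c5c5c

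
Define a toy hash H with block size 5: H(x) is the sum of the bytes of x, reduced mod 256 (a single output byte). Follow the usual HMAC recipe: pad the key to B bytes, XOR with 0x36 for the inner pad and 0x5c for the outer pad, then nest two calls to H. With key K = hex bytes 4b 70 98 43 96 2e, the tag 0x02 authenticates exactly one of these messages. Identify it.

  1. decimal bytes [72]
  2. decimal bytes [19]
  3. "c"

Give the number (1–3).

Key hex bytes 4b 70 98 43 96 2e is 6 bytes > B = 5, so hash it first: H(key) = 5a, then zero-pad to 5 bytes: K' = 5a 00 00 00 00.
K' ⊕ ipad = 6c 36 36 36 36; K' ⊕ opad = 06 5c 5c 5c 5c.
m1: inner = H(6c 36 36 36 36 48) = 8c; tag = H(06 5c 5c 5c 5c 8c) = 02 ← matches
m2: inner = H(6c 36 36 36 36 13) = 57; tag = H(06 5c 5c 5c 5c 57) = cd
m3: inner = H(6c 36 36 36 36 63) = a7; tag = H(06 5c 5c 5c 5c a7) = 1d

1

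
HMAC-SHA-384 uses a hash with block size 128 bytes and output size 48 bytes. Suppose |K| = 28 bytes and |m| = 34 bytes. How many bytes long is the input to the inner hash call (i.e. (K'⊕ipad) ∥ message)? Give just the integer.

162

Key is 28 ≤ 128 bytes, zero-padded: |K'| = 128.
Inner input = (K'⊕ipad) ∥ m → 128 + 34 = 162 bytes.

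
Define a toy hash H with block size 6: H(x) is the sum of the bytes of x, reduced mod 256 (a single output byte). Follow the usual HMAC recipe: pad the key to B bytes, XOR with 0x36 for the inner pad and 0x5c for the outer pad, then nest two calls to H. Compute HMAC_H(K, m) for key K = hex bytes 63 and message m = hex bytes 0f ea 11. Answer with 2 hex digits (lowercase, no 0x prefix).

78

Key hex bytes 63 is 1 byte ≤ B = 6; zero-pad to 6 bytes: K' = 63 00 00 00 00 00.
K' ⊕ ipad = 55 36 36 36 36 36.  K' ⊕ opad = 3f 5c 5c 5c 5c 5c.
Inner input = (K'⊕ipad) ∥ m = 55 36 36 36 36 36 ∥ 0f ea 11.
Inner hash: sum = 85+54+54+54+54+54+15+234+17 = 621; mod 256 = 109 → 6d.
Outer input = (K'⊕opad) ∥ inner = 3f 5c 5c 5c 5c 5c ∥ 6d.
Outer hash (tag): sum = 63+92+92+92+92+92+109 = 632; mod 256 = 120 → 78.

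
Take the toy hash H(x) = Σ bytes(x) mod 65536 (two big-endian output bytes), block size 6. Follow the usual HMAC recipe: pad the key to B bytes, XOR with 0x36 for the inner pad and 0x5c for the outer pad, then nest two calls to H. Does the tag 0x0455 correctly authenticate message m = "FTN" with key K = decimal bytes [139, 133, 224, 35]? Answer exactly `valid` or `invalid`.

valid

Key decimal bytes [139, 133, 224, 35] = 8b 85 e0 23 is 4 bytes ≤ B = 6; zero-pad to 6 bytes: K' = 8b 85 e0 23 00 00.
K' ⊕ ipad = bd b3 d6 15 36 36; K' ⊕ opad = d7 d9 bc 7f 5c 5c.
Inner hash: sum = 189+179+214+21+54+54+70+84+78 = 943 → 03 af.
Outer hash (recomputed tag): sum = 215+217+188+127+92+92+3+175 = 1109 → 04 55.
Recomputed tag = 0455; claimed = 0455 → match.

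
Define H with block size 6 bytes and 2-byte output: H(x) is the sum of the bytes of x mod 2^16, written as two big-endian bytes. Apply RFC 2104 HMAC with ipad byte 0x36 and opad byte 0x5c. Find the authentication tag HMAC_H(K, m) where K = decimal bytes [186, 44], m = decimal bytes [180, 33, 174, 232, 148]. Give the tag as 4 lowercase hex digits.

0347

Key decimal bytes [186, 44] = ba 2c is 2 bytes ≤ B = 6; zero-pad to 6 bytes: K' = ba 2c 00 00 00 00.
K' ⊕ ipad = 8c 1a 36 36 36 36.  K' ⊕ opad = e6 70 5c 5c 5c 5c.
Inner input = (K'⊕ipad) ∥ m = 8c 1a 36 36 36 36 ∥ b4 21 ae e8 94.
Inner hash: sum = 140+26+54+54+54+54+180+33+174+232+148 = 1149 → 04 7d.
Outer input = (K'⊕opad) ∥ inner = e6 70 5c 5c 5c 5c ∥ 04 7d.
Outer hash (tag): sum = 230+112+92+92+92+92+4+125 = 839 → 03 47.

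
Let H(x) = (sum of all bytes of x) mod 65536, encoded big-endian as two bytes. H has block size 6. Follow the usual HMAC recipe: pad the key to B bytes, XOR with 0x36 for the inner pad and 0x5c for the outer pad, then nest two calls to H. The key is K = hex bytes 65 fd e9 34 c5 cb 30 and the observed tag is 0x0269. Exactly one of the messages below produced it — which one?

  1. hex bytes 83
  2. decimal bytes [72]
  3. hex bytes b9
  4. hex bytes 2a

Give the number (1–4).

Key hex bytes 65 fd e9 34 c5 cb 30 is 7 bytes > B = 6, so hash it first: H(key) = 04 3f, then zero-pad to 6 bytes: K' = 04 3f 00 00 00 00.
K' ⊕ ipad = 32 09 36 36 36 36; K' ⊕ opad = 58 63 5c 5c 5c 5c.
m1: inner = H(32 09 36 36 36 36 83) = 01 96; tag = H(58 63 5c 5c 5c 5c 01 96) = 02c2
m2: inner = H(32 09 36 36 36 36 48) = 01 5b; tag = H(58 63 5c 5c 5c 5c 01 5b) = 0287
m3: inner = H(32 09 36 36 36 36 b9) = 01 cc; tag = H(58 63 5c 5c 5c 5c 01 cc) = 02f8
m4: inner = H(32 09 36 36 36 36 2a) = 01 3d; tag = H(58 63 5c 5c 5c 5c 01 3d) = 0269 ← matches

4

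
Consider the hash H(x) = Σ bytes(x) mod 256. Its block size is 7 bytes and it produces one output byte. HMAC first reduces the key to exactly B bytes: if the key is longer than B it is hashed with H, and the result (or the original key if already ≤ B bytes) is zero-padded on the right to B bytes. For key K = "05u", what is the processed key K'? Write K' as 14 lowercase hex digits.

Key "05u" = 30 35 75 is 3 bytes ≤ B = 7; zero-pad to 7 bytes: K' = 30 35 75 00 00 00 00.

30357500000000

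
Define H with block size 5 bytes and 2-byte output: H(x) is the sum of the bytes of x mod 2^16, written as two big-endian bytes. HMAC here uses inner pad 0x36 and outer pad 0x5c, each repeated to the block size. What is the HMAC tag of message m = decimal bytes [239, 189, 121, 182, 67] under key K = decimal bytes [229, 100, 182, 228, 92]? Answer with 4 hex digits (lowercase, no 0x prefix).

Key decimal bytes [229, 100, 182, 228, 92] = e5 64 b6 e4 5c is exactly B = 5 bytes: K' = e5 64 b6 e4 5c.
K' ⊕ ipad = d3 52 80 d2 6a.  K' ⊕ opad = b9 38 ea b8 00.
Inner input = (K'⊕ipad) ∥ m = d3 52 80 d2 6a ∥ ef bd 79 b6 43.
Inner hash: sum = 211+82+128+210+106+239+189+121+182+67 = 1535 → 05 ff.
Outer input = (K'⊕opad) ∥ inner = b9 38 ea b8 00 ∥ 05 ff.
Outer hash (tag): sum = 185+56+234+184+0+5+255 = 919 → 03 97.

0397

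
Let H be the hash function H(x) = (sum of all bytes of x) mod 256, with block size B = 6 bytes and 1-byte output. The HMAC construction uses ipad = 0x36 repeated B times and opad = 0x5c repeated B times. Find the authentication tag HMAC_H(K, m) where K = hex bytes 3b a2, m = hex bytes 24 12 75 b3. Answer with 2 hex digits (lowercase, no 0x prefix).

ac

Key hex bytes 3b a2 is 2 bytes ≤ B = 6; zero-pad to 6 bytes: K' = 3b a2 00 00 00 00.
K' ⊕ ipad = 0d 94 36 36 36 36.  K' ⊕ opad = 67 fe 5c 5c 5c 5c.
Inner input = (K'⊕ipad) ∥ m = 0d 94 36 36 36 36 ∥ 24 12 75 b3.
Inner hash: sum = 13+148+54+54+54+54+36+18+117+179 = 727; mod 256 = 215 → d7.
Outer input = (K'⊕opad) ∥ inner = 67 fe 5c 5c 5c 5c ∥ d7.
Outer hash (tag): sum = 103+254+92+92+92+92+215 = 940; mod 256 = 172 → ac.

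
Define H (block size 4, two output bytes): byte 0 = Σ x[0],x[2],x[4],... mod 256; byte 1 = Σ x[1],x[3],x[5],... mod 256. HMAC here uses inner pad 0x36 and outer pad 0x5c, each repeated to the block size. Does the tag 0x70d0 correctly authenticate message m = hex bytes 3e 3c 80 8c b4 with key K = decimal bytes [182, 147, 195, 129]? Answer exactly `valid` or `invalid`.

Key decimal bytes [182, 147, 195, 129] = b6 93 c3 81 is exactly B = 4 bytes: K' = b6 93 c3 81.
K' ⊕ ipad = 80 a5 f5 b7; K' ⊕ opad = ea cf 9f dd.
Inner hash: even-index sum = 743 mod 256 = 231; odd-index sum = 548 mod 256 = 36 → e7 24.
Outer hash (recomputed tag): even-index sum = 624 mod 256 = 112; odd-index sum = 464 mod 256 = 208 → 70 d0.
Recomputed tag = 70d0; claimed = 70d0 → match.

valid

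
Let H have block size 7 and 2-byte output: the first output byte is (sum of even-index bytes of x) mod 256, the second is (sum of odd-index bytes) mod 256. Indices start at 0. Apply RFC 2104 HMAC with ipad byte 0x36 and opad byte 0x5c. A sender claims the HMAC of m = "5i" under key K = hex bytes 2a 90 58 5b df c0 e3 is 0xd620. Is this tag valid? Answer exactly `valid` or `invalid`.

invalid

Key hex bytes 2a 90 58 5b df c0 e3 is exactly B = 7 bytes: K' = 2a 90 58 5b df c0 e3.
K' ⊕ ipad = 1c a6 6e 6d e9 f6 d5; K' ⊕ opad = 76 cc 04 07 83 9c bf.
Inner hash: even-index sum = 689 mod 256 = 177; odd-index sum = 574 mod 256 = 62 → b1 3e.
Outer hash (recomputed tag): even-index sum = 506 mod 256 = 250; odd-index sum = 544 mod 256 = 32 → fa 20.
Recomputed tag = fa20; claimed = d620 → mismatch.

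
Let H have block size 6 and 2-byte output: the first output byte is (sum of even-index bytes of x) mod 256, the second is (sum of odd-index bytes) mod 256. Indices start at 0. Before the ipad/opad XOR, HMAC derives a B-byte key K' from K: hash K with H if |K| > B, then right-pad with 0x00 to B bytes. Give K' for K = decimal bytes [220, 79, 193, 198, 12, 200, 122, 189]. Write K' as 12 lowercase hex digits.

|K| = 8 > B = 6, so first hash the key.
H(K): even-index sum = 547 mod 256 = 35; odd-index sum = 666 mod 256 = 154 → 23 9a.
Zero-pad H(K) = 23 9a to 6 bytes: K' = 23 9a 00 00 00 00.

239a00000000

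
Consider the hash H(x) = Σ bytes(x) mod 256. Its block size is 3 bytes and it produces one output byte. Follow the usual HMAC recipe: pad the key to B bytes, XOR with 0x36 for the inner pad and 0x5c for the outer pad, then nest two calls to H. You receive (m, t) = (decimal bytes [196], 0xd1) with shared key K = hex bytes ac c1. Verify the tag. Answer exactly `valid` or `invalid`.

Key hex bytes ac c1 is 2 bytes ≤ B = 3; zero-pad to 3 bytes: K' = ac c1 00.
K' ⊕ ipad = 9a f7 36; K' ⊕ opad = f0 9d 5c.
Inner hash: sum = 154+247+54+196 = 651; mod 256 = 139 → 8b.
Outer hash (recomputed tag): sum = 240+157+92+139 = 628; mod 256 = 116 → 74.
Recomputed tag = 74; claimed = d1 → mismatch.

invalid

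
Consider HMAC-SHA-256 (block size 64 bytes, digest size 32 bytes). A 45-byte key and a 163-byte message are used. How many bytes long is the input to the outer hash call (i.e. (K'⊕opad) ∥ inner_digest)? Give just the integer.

Key is 45 ≤ 64 bytes, zero-padded: |K'| = 64.
Outer input = (K'⊕opad) ∥ H(inner) → 64 + 32 = 96 bytes.

96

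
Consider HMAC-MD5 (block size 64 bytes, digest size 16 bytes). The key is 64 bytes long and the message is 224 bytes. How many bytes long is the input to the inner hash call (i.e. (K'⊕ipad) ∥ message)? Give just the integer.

Key is 64 ≤ 64 bytes, zero-padded: |K'| = 64.
Inner input = (K'⊕ipad) ∥ m → 64 + 224 = 288 bytes.

288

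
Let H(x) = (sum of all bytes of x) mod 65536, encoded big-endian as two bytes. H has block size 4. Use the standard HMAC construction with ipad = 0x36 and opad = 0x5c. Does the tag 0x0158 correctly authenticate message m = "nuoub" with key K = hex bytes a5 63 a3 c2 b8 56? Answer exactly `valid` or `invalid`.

valid

Key hex bytes a5 63 a3 c2 b8 56 is 6 bytes > B = 4, so hash it first: H(key) = 03 7b, then zero-pad to 4 bytes: K' = 03 7b 00 00.
K' ⊕ ipad = 35 4d 36 36; K' ⊕ opad = 5f 27 5c 5c.
Inner hash: sum = 53+77+54+54+110+117+111+117+98 = 791 → 03 17.
Outer hash (recomputed tag): sum = 95+39+92+92+3+23 = 344 → 01 58.
Recomputed tag = 0158; claimed = 0158 → match.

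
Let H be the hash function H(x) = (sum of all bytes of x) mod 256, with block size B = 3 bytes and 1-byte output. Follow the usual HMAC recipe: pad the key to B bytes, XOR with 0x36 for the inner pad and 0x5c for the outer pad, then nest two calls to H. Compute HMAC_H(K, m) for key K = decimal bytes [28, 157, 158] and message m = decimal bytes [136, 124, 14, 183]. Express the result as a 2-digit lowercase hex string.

Key decimal bytes [28, 157, 158] = 1c 9d 9e is exactly B = 3 bytes: K' = 1c 9d 9e.
K' ⊕ ipad = 2a ab a8.  K' ⊕ opad = 40 c1 c2.
Inner input = (K'⊕ipad) ∥ m = 2a ab a8 ∥ 88 7c 0e b7.
Inner hash: sum = 42+171+168+136+124+14+183 = 838; mod 256 = 70 → 46.
Outer input = (K'⊕opad) ∥ inner = 40 c1 c2 ∥ 46.
Outer hash (tag): sum = 64+193+194+70 = 521; mod 256 = 9 → 09.

09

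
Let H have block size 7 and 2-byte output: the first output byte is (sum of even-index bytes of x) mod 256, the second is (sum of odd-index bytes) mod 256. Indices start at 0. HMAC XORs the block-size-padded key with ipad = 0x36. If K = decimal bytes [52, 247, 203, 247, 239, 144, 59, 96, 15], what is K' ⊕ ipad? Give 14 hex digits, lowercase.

Key decimal bytes [52, 247, 203, 247, 239, 144, 59, 96, 15] = 34 f7 cb f7 ef 90 3b 60 0f is 9 bytes > B = 7, so hash it first: H(key) = 38 de, then zero-pad to 7 bytes: K' = 38 de 00 00 00 00 00.
XOR each byte with 0x36: 38⊕36=0e, de⊕36=e8, 00⊕36=36, 00⊕36=36, 00⊕36=36, 00⊕36=36, 00⊕36=36.

0ee83636363636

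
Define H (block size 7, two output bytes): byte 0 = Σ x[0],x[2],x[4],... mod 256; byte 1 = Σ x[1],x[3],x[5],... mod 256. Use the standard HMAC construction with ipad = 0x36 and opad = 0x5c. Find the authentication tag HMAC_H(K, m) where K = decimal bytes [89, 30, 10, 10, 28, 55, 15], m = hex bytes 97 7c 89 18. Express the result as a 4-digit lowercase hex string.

73a5

Key decimal bytes [89, 30, 10, 10, 28, 55, 15] = 59 1e 0a 0a 1c 37 0f is exactly B = 7 bytes: K' = 59 1e 0a 0a 1c 37 0f.
K' ⊕ ipad = 6f 28 3c 3c 2a 01 39.  K' ⊕ opad = 05 42 56 56 40 6b 53.
Inner input = (K'⊕ipad) ∥ m = 6f 28 3c 3c 2a 01 39 ∥ 97 7c 89 18.
Inner hash: even-index sum = 418 mod 256 = 162; odd-index sum = 389 mod 256 = 133 → a2 85.
Outer input = (K'⊕opad) ∥ inner = 05 42 56 56 40 6b 53 ∥ a2 85.
Outer hash (tag): even-index sum = 371 mod 256 = 115; odd-index sum = 421 mod 256 = 165 → 73 a5.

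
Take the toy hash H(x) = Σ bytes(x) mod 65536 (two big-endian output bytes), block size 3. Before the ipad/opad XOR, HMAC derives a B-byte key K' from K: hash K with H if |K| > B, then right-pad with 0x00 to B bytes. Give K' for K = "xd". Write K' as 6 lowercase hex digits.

Key "xd" = 78 64 is 2 bytes ≤ B = 3; zero-pad to 3 bytes: K' = 78 64 00.

786400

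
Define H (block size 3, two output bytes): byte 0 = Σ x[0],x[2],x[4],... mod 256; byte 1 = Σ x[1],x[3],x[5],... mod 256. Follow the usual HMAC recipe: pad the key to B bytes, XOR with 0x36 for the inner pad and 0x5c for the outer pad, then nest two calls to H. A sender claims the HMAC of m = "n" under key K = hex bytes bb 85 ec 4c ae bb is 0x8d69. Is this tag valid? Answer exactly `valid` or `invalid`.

valid

Key hex bytes bb 85 ec 4c ae bb is 6 bytes > B = 3, so hash it first: H(key) = 55 8c, then zero-pad to 3 bytes: K' = 55 8c 00.
K' ⊕ ipad = 63 ba 36; K' ⊕ opad = 09 d0 5c.
Inner hash: even-index sum = 153 mod 256 = 153; odd-index sum = 296 mod 256 = 40 → 99 28.
Outer hash (recomputed tag): even-index sum = 141 mod 256 = 141; odd-index sum = 361 mod 256 = 105 → 8d 69.
Recomputed tag = 8d69; claimed = 8d69 → match.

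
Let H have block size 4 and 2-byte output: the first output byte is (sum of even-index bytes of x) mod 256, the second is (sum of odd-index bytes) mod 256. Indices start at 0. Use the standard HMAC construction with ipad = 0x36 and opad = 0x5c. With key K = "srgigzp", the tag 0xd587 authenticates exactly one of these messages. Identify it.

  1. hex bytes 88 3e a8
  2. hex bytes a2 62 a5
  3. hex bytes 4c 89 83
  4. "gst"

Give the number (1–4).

3

Key "srgigzp" = 73 72 67 69 67 7a 70 is 7 bytes > B = 4, so hash it first: H(key) = b1 55, then zero-pad to 4 bytes: K' = b1 55 00 00.
K' ⊕ ipad = 87 63 36 36; K' ⊕ opad = ed 09 5c 5c.
m1: inner = H(87 63 36 36 88 3e a8) = ed d7; tag = H(ed 09 5c 5c ed d7) = 363c
m2: inner = H(87 63 36 36 a2 62 a5) = 04 fb; tag = H(ed 09 5c 5c 04 fb) = 4d60
m3: inner = H(87 63 36 36 4c 89 83) = 8c 22; tag = H(ed 09 5c 5c 8c 22) = d587 ← matches
m4: inner = H(87 63 36 36 67 73 74) = 98 0c; tag = H(ed 09 5c 5c 98 0c) = e171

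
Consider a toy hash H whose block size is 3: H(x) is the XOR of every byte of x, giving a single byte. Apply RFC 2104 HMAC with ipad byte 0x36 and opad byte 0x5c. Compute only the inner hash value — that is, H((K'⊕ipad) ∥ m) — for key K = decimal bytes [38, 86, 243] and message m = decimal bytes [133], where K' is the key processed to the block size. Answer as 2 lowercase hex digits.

Key decimal bytes [38, 86, 243] = 26 56 f3 is exactly B = 3 bytes: K' = 26 56 f3.
K' ⊕ ipad = 10 60 c5.
Inner input = 10 60 c5 ∥ 85.
Inner hash: XOR 10⊕60⊕c5⊕85 = 30.

30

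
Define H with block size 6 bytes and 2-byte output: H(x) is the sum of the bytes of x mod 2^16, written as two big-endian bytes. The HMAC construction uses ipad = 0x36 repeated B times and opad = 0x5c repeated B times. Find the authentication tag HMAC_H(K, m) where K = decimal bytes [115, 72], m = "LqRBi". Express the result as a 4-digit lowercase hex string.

Key decimal bytes [115, 72] = 73 48 is 2 bytes ≤ B = 6; zero-pad to 6 bytes: K' = 73 48 00 00 00 00.
K' ⊕ ipad = 45 7e 36 36 36 36.  K' ⊕ opad = 2f 14 5c 5c 5c 5c.
Inner input = (K'⊕ipad) ∥ m = 45 7e 36 36 36 36 ∥ 4c 71 52 42 69.
Inner hash: sum = 69+126+54+54+54+54+76+113+82+66+105 = 853 → 03 55.
Outer input = (K'⊕opad) ∥ inner = 2f 14 5c 5c 5c 5c ∥ 03 55.
Outer hash (tag): sum = 47+20+92+92+92+92+3+85 = 523 → 02 0b.

020b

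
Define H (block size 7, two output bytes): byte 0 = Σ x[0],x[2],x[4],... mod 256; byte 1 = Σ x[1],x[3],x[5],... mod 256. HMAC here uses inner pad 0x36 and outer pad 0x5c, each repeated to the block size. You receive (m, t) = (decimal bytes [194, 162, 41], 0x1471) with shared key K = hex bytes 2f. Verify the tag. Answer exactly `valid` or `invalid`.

Key hex bytes 2f is 1 byte ≤ B = 7; zero-pad to 7 bytes: K' = 2f 00 00 00 00 00 00.
K' ⊕ ipad = 19 36 36 36 36 36 36; K' ⊕ opad = 73 5c 5c 5c 5c 5c 5c.
Inner hash: even-index sum = 349 mod 256 = 93; odd-index sum = 397 mod 256 = 141 → 5d 8d.
Outer hash (recomputed tag): even-index sum = 532 mod 256 = 20; odd-index sum = 369 mod 256 = 113 → 14 71.
Recomputed tag = 1471; claimed = 1471 → match.

valid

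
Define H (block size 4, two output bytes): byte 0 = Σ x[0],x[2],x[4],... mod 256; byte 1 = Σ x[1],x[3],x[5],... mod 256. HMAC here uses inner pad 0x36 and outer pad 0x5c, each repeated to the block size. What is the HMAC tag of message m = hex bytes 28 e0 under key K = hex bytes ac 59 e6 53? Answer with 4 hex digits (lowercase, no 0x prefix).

Key hex bytes ac 59 e6 53 is exactly B = 4 bytes: K' = ac 59 e6 53.
K' ⊕ ipad = 9a 6f d0 65.  K' ⊕ opad = f0 05 ba 0f.
Inner input = (K'⊕ipad) ∥ m = 9a 6f d0 65 ∥ 28 e0.
Inner hash: even-index sum = 402 mod 256 = 146; odd-index sum = 436 mod 256 = 180 → 92 b4.
Outer input = (K'⊕opad) ∥ inner = f0 05 ba 0f ∥ 92 b4.
Outer hash (tag): even-index sum = 572 mod 256 = 60; odd-index sum = 200 mod 256 = 200 → 3c c8.

3cc8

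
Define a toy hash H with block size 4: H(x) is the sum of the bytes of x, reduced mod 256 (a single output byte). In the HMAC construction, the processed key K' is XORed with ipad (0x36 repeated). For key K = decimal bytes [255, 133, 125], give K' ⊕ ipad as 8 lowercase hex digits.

Key decimal bytes [255, 133, 125] = ff 85 7d is 3 bytes ≤ B = 4; zero-pad to 4 bytes: K' = ff 85 7d 00.
XOR each byte with 0x36: ff⊕36=c9, 85⊕36=b3, 7d⊕36=4b, 00⊕36=36.

c9b34b36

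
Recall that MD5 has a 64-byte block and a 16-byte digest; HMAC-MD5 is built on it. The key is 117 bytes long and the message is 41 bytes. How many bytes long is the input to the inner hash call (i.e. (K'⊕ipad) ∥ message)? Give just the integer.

Key is 117 > 64 bytes, so it is hashed to 16 bytes then zero-padded to 64: |K'| = 64.
Inner input = (K'⊕ipad) ∥ m → 64 + 41 = 105 bytes.

105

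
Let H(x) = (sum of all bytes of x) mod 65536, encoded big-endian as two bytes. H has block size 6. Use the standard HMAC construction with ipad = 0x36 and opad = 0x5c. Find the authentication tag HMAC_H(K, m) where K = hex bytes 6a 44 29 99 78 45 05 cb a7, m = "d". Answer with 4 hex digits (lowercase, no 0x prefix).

Key hex bytes 6a 44 29 99 78 45 05 cb a7 is 9 bytes > B = 6, so hash it first: H(key) = 03 a4, then zero-pad to 6 bytes: K' = 03 a4 00 00 00 00.
K' ⊕ ipad = 35 92 36 36 36 36.  K' ⊕ opad = 5f f8 5c 5c 5c 5c.
Inner input = (K'⊕ipad) ∥ m = 35 92 36 36 36 36 ∥ 64.
Inner hash: sum = 53+146+54+54+54+54+100 = 515 → 02 03.
Outer input = (K'⊕opad) ∥ inner = 5f f8 5c 5c 5c 5c ∥ 02 03.
Outer hash (tag): sum = 95+248+92+92+92+92+2+3 = 716 → 02 cc.

02cc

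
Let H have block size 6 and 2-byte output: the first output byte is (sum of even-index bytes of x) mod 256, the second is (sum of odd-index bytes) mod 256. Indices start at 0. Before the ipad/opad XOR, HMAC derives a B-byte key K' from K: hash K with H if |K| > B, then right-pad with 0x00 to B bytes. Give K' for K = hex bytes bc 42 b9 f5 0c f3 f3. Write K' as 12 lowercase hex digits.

|K| = 7 > B = 6, so first hash the key.
H(K): even-index sum = 628 mod 256 = 116; odd-index sum = 554 mod 256 = 42 → 74 2a.
Zero-pad H(K) = 74 2a to 6 bytes: K' = 74 2a 00 00 00 00.

742a00000000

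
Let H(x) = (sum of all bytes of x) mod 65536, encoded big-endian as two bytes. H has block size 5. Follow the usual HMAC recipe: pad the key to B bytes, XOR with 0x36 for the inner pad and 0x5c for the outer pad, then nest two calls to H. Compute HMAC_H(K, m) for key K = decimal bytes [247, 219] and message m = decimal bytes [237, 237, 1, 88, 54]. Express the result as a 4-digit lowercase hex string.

Key decimal bytes [247, 219] = f7 db is 2 bytes ≤ B = 5; zero-pad to 5 bytes: K' = f7 db 00 00 00.
K' ⊕ ipad = c1 ed 36 36 36.  K' ⊕ opad = ab 87 5c 5c 5c.
Inner input = (K'⊕ipad) ∥ m = c1 ed 36 36 36 ∥ ed ed 01 58 36.
Inner hash: sum = 193+237+54+54+54+237+237+1+88+54 = 1209 → 04 b9.
Outer input = (K'⊕opad) ∥ inner = ab 87 5c 5c 5c ∥ 04 b9.
Outer hash (tag): sum = 171+135+92+92+92+4+185 = 771 → 03 03.

0303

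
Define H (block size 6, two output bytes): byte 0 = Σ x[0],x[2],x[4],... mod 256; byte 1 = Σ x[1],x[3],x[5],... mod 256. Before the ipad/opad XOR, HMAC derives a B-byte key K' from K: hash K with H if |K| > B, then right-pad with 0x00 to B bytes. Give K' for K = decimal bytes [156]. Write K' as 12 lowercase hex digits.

Key decimal bytes [156] = 9c is 1 byte ≤ B = 6; zero-pad to 6 bytes: K' = 9c 00 00 00 00 00.

9c0000000000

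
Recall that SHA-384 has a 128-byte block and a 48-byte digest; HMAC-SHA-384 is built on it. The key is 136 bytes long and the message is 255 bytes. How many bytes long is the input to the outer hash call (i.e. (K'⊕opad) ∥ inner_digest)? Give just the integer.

176

Key is 136 > 128 bytes, so it is hashed to 48 bytes then zero-padded to 128: |K'| = 128.
Outer input = (K'⊕opad) ∥ H(inner) → 128 + 48 = 176 bytes.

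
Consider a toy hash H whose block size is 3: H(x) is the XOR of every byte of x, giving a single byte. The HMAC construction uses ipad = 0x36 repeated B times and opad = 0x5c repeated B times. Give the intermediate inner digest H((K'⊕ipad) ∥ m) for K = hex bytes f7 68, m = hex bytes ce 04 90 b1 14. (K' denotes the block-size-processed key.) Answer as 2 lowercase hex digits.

Key hex bytes f7 68 is 2 bytes ≤ B = 3; zero-pad to 3 bytes: K' = f7 68 00.
K' ⊕ ipad = c1 5e 36.
Inner input = c1 5e 36 ∥ ce 04 90 b1 14.
Inner hash: XOR c1⊕5e⊕36⊕ce⊕04⊕90⊕b1⊕14 = 56.

56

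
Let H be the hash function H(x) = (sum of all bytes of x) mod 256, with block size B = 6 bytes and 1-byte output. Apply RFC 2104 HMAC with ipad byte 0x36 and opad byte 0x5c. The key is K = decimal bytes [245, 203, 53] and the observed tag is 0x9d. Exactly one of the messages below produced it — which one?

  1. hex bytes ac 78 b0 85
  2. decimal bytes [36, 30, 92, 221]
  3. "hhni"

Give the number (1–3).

Key decimal bytes [245, 203, 53] = f5 cb 35 is 3 bytes ≤ B = 6; zero-pad to 6 bytes: K' = f5 cb 35 00 00 00.
K' ⊕ ipad = c3 fd 03 36 36 36; K' ⊕ opad = a9 97 69 5c 5c 5c.
m1: inner = H(c3 fd 03 36 36 36 ac 78 b0 85) = be; tag = H(a9 97 69 5c 5c 5c be) = 7b
m2: inner = H(c3 fd 03 36 36 36 24 1e 5c dd) = e0; tag = H(a9 97 69 5c 5c 5c e0) = 9d ← matches
m3: inner = H(c3 fd 03 36 36 36 68 68 6e 69) = 0c; tag = H(a9 97 69 5c 5c 5c 0c) = c9

2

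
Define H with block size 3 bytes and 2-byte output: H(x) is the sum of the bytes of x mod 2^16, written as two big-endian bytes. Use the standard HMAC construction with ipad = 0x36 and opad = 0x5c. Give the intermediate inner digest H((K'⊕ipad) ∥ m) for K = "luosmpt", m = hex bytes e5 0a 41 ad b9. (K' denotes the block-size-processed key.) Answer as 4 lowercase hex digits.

Key "luosmpt" = 6c 75 6f 73 6d 70 74 is 7 bytes > B = 3, so hash it first: H(key) = 03 14, then zero-pad to 3 bytes: K' = 03 14 00.
K' ⊕ ipad = 35 22 36.
Inner input = 35 22 36 ∥ e5 0a 41 ad b9.
Inner hash: sum = 53+34+54+229+10+65+173+185 = 803 → 03 23.

0323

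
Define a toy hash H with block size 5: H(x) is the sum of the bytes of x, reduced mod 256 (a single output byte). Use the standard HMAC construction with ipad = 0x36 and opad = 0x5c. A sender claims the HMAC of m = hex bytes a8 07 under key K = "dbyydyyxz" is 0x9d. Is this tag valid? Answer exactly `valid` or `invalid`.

Key "dbyydyyxz" = 64 62 79 79 64 79 79 78 7a is 9 bytes > B = 5, so hash it first: H(key) = 00, then zero-pad to 5 bytes: K' = 00 00 00 00 00.
K' ⊕ ipad = 36 36 36 36 36; K' ⊕ opad = 5c 5c 5c 5c 5c.
Inner hash: sum = 54+54+54+54+54+168+7 = 445; mod 256 = 189 → bd.
Outer hash (recomputed tag): sum = 92+92+92+92+92+189 = 649; mod 256 = 137 → 89.
Recomputed tag = 89; claimed = 9d → mismatch.

invalid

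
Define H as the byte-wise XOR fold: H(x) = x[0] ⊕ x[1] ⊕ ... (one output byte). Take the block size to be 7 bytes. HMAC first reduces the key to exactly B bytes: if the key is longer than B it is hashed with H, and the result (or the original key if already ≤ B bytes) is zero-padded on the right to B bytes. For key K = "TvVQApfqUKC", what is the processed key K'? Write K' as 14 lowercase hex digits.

|K| = 11 > B = 7, so first hash the key.
H(K): XOR 54⊕76⊕56⊕51⊕41⊕70⊕66⊕71⊕55⊕4b⊕43 = 5e.
Zero-pad H(K) = 5e to 7 bytes: K' = 5e 00 00 00 00 00 00.

5e000000000000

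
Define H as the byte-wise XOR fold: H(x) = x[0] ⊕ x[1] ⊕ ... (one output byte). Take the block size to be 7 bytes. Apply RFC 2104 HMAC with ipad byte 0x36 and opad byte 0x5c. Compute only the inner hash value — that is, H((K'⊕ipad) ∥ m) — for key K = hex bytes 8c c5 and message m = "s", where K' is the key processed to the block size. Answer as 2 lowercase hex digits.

Key hex bytes 8c c5 is 2 bytes ≤ B = 7; zero-pad to 7 bytes: K' = 8c c5 00 00 00 00 00.
K' ⊕ ipad = ba f3 36 36 36 36 36.
Inner input = ba f3 36 36 36 36 36 ∥ 73.
Inner hash: XOR ba⊕f3⊕36⊕36⊕36⊕36⊕36⊕73 = 0c.

0c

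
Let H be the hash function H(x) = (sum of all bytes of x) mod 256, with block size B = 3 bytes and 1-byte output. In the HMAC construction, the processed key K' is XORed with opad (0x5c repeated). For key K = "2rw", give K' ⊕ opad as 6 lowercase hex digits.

Key "2rw" = 32 72 77 is exactly B = 3 bytes: K' = 32 72 77.
XOR each byte with 0x5c: 32⊕5c=6e, 72⊕5c=2e, 77⊕5c=2b.

6e2e2b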